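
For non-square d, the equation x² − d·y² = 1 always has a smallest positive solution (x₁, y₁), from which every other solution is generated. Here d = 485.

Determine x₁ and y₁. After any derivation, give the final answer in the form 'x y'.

969 44

d=485: √d = [22; 44] (ℓ=1, odd), read p_1/q_1
step 0: (22, 1)  from 22·(1,0) + (0,1)
step 1: (969, 44)  from 44·(22,1) + (1,0)
fundamental: x₁=969, y₁=44  (since 938961 − 485·1936 = 1)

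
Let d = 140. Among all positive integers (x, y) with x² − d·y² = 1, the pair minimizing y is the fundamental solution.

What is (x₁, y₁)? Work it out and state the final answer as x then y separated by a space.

[11; 1,4,1,22] for √140; ℓ=4 ⇒ convergent index 3
k=0  a_k=11  p_k/q_k = 11/1
k=1  a_k=1  p_k/q_k = 12/1
k=2  a_k=4  p_k/q_k = 59/5
k=3  a_k=1  p_k/q_k = 71/6
→ (71, 6).  Check: 71²=5041, 140·6²=5040, difference 1.

71 6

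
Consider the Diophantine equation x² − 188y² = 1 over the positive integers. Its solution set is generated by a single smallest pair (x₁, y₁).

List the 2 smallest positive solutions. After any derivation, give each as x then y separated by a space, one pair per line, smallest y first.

4607 336
42448897 3095904

[13; 1,2,2,6,2,2,1,26] for √188; ℓ=8 ⇒ convergent index 7
i=0: a=13 ⇒ p=13, q=1
i=1: a=1 ⇒ p=14, q=1
i=2: a=2 ⇒ p=41, q=3
i=3: a=2 ⇒ p=96, q=7
…
i=5: a=2 ⇒ p=1330, q=97
i=6: a=2 ⇒ p=3277, q=239
i=7: a=1 ⇒ p=4607, q=336
(x₁, y₁) = (4607, 336);  4607² − 188·336² = 1 ✓
n=2: (4607,336)∘(4607,336) = (4607·4607+188·336·336, 4607·336+336·4607) = (42448897,3095904)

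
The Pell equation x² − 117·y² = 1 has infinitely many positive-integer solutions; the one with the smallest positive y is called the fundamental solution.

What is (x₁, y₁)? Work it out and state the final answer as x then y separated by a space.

649 60

√117 → a₀=10, period (1,4,2,4,1,20); ℓ=6 even so k=5
step 0: (10, 1)  from 10·(1,0) + (0,1)
step 1: (11, 1)  from 1·(10,1) + (1,0)
step 2: (54, 5)  from 4·(11,1) + (10,1)
step 3: (119, 11)  from 2·(54,5) + (11,1)
step 4: (530, 49)  from 4·(119,11) + (54,5)
step 5: (649, 60)  from 1·(530,49) + (119,11)
(x₁, y₁) = (649, 60);  649² − 117·60² = 1 ✓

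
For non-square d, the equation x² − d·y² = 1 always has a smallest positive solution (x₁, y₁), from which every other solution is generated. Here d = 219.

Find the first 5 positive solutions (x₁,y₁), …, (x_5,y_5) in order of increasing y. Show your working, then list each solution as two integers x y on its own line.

74 5
10951 740
1620674 109515
239848801 16207480
35496001874 2398597525

d=219: √d = [14; 1,3,1,28] (ℓ=4, even), read p_3/q_3
k=0  a_k=14  p_k/q_k = 14/1
…
k=2  a_k=3  p_k/q_k = 59/4
k=3  a_k=1  p_k/q_k = 74/5
(x₁, y₁) = (74, 5);  74² − 219·5² = 1 ✓
(74+5√219)^2 = 10951 + 740√219
(74+5√219)^3 = 1620674 + 109515√219
(74+5√219)^4 = 239848801 + 16207480√219
(74+5√219)^5 = 35496001874 + 2398597525√219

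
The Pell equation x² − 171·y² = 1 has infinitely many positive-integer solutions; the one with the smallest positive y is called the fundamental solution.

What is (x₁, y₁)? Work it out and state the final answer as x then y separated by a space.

170 13

√171 = [13; 13,26, …], period ℓ=2 (even) → k=1
i=0: a=13 ⇒ p=13, q=1
i=1: a=13 ⇒ p=170, q=13
(x₁, y₁) = (170, 13);  170² − 171·13² = 1 ✓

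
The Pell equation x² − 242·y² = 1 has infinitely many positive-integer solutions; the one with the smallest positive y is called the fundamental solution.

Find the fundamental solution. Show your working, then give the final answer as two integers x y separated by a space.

[15; 1,1,3,1,14,1,3,1,1,30] for √242; ℓ=10 ⇒ convergent index 9
step 0: (15, 1)  from 15·(1,0) + (0,1)
…
step 2: (31, 2)  from 1·(16,1) + (15,1)
step 3: (109, 7)  from 3·(31,2) + (16,1)
…
step 5: (2069, 133)  from 14·(140,9) + (109,7)
step 6: (2209, 142)  from 1·(2069,133) + (140,9)
…
step 8: (10905, 701)  from 1·(8696,559) + (2209,142)
step 9: (19601, 1260)  from 1·(10905,701) + (8696,559)
→ (19601, 1260).  Check: 19601²=384199201, 242·1260²=384199200, difference 1.

19601 1260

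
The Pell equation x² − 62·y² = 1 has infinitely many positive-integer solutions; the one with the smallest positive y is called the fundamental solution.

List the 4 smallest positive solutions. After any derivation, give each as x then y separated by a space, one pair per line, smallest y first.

[7; 1,6,1,14] for √62; ℓ=4 ⇒ convergent index 3
step 0: (7, 1)  from 7·(1,0) + (0,1)
…
step 2: (55, 7)  from 6·(8,1) + (7,1)
step 3: (63, 8)  from 1·(55,7) + (8,1)
→ (63, 8).  Check: 63²=3969, 62·8²=3968, difference 1.
(63+8√62)^2 = 7937 + 1008√62
(63+8√62)^3 = 999999 + 127000√62
(63+8√62)^4 = 125991937 + 16000992√62

63 8
7937 1008
999999 127000
125991937 16000992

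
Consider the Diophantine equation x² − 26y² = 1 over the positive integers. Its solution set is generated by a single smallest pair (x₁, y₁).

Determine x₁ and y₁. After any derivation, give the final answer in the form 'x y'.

d=26: √d = [5; 10] (ℓ=1, odd), read p_1/q_1
i=0: a=5 ⇒ p=5, q=1
i=1: a=10 ⇒ p=51, q=10
fundamental: x₁=51, y₁=10  (since 2601 − 26·100 = 1)

51 10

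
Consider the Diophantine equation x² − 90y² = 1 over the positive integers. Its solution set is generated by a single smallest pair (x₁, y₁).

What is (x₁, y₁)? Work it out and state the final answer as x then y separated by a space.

19 2

d=90: √d = [9; 2,18] (ℓ=2, even), read p_1/q_1
a_0=9:  p_0=9·1+0=9,  q_0=9·0+1=1
a_1=2:  p_1=2·9+1=19,  q_1=2·1+0=2
(x₁, y₁) = (19, 2);  19² − 90·2² = 1 ✓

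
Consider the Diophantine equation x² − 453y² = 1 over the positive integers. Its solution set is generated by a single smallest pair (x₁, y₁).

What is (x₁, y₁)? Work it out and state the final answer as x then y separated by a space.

1653751 77700

√453 → a₀=21, period (3,1,1,10,14,10,1,1,3,42); ℓ=10 even so k=9
step 0: (21, 1)  from 21·(1,0) + (0,1)
…
step 2: (85, 4)  from 1·(64,3) + (21,1)
step 3: (149, 7)  from 1·(85,4) + (64,3)
…
step 6: (223565, 10504)  from 10·(22199,1043) + (1575,74)
…
step 8: (469329, 22051)  from 1·(245764,11547) + (223565,10504)
step 9: (1653751, 77700)  from 3·(469329,22051) + (245764,11547)
→ (1653751, 77700).  Check: 1653751²=2734892370001, 453·77700²=2734892370000, difference 1.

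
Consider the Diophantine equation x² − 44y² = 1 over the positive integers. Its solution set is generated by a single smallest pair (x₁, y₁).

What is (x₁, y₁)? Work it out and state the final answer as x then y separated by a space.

√44 = [6; 1,1,1,2,1,1,1,12, …], period ℓ=8 (even) → k=7
step 0: (6, 1)  from 6·(1,0) + (0,1)
…
step 2: (13, 2)  from 1·(7,1) + (6,1)
…
step 6: (126, 19)  from 1·(73,11) + (53,8)
step 7: (199, 30)  from 1·(126,19) + (73,11)
fundamental: x₁=199, y₁=30  (since 39601 − 44·900 = 1)

199 30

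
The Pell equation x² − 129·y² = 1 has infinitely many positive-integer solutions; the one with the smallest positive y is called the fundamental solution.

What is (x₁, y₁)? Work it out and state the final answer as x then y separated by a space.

16855 1484

√129 → a₀=11, period (2,1,3,1,6,1,3,1,2,22); ℓ=10 even so k=9
k=0  a_k=11  p_k/q_k = 11/1
…
k=4  a_k=1  p_k/q_k = 159/14
k=5  a_k=6  p_k/q_k = 1079/95
k=6  a_k=1  p_k/q_k = 1238/109
…
k=8  a_k=1  p_k/q_k = 6031/531
k=9  a_k=2  p_k/q_k = 16855/1484
fundamental: x₁=16855, y₁=1484  (since 284091025 − 129·2202256 = 1)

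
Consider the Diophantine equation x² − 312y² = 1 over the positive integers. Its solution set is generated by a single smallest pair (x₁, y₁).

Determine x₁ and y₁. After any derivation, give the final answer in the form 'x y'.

[17; 1,1,1,34] for √312; ℓ=4 ⇒ convergent index 3
a_0=17:  p_0=17·1+0=17,  q_0=17·0+1=1
a_1=1:  p_1=1·17+1=18,  q_1=1·1+0=1
a_2=1:  p_2=1·18+17=35,  q_2=1·1+1=2
a_3=1:  p_3=1·35+18=53,  q_3=1·2+1=3
(x₁, y₁) = (53, 3);  53² − 312·3² = 1 ✓

53 3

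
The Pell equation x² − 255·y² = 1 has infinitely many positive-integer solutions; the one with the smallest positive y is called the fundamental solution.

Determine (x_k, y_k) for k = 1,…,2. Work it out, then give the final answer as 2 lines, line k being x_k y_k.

16 1
511 32

d=255: √d = [15; 1,30] (ℓ=2, even), read p_1/q_1
step 0: (15, 1)  from 15·(1,0) + (0,1)
step 1: (16, 1)  from 1·(15,1) + (1,0)
(x₁, y₁) = (16, 1);  16² − 255·1² = 1 ✓
(x_2, y_2) = (16·16 + 255·1·1, 16·1 + 1·16) = (511, 32)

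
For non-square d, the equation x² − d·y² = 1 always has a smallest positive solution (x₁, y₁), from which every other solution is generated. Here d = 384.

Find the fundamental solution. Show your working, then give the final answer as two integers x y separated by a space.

[19; 1,1,2,9,2,1,1,38] for √384; ℓ=8 ⇒ convergent index 7
i=0: a=19 ⇒ p=19, q=1
…
i=6: a=1 ⇒ p=2861, q=146
i=7: a=1 ⇒ p=4801, q=245
→ (4801, 245).  Check: 4801²=23049601, 384·245²=23049600, difference 1.

4801 245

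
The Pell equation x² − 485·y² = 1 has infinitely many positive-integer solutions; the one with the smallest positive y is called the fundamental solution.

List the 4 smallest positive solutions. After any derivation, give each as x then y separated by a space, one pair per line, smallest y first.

969 44
1877921 85272
3639409929 165257092
7053174564481 320268159024

√485 → a₀=22, period (44); ℓ=1 odd so k=1
a_0=22:  p_0=22·1+0=22,  q_0=22·0+1=1
a_1=44:  p_1=44·22+1=969,  q_1=44·1+0=44
→ (969, 44).  Check: 969²=938961, 485·44²=938960, difference 1.
(969+44√485)^2 = 1877921 + 85272√485
(969+44√485)^3 = 3639409929 + 165257092√485
(969+44√485)^4 = 7053174564481 + 320268159024√485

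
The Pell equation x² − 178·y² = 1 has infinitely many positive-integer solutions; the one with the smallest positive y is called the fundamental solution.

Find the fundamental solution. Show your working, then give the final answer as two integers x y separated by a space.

1601 120

[13; 2,1,12,1,2,26] for √178; ℓ=6 ⇒ convergent index 5
step 0: (13, 1)  from 13·(1,0) + (0,1)
step 1: (27, 2)  from 2·(13,1) + (1,0)
step 2: (40, 3)  from 1·(27,2) + (13,1)
step 3: (507, 38)  from 12·(40,3) + (27,2)
step 4: (547, 41)  from 1·(507,38) + (40,3)
step 5: (1601, 120)  from 2·(547,41) + (507,38)
fundamental: x₁=1601, y₁=120  (since 2563201 − 178·14400 = 1)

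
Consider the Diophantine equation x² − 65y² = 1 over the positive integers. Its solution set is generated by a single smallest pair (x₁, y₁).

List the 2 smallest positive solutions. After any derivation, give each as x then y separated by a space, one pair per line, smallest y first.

129 16
33281 4128

[8; 16] for √65; ℓ=1 ⇒ convergent index 1
step 0: (8, 1)  from 8·(1,0) + (0,1)
step 1: (129, 16)  from 16·(8,1) + (1,0)
→ (129, 16).  Check: 129²=16641, 65·16²=16640, difference 1.
k=2:  x_2 = 129·129+65·16·16 = 33281,  y_2 = 129·16+16·129 = 4128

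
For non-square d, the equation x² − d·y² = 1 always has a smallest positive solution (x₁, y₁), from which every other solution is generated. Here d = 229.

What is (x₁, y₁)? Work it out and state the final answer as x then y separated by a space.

5848201 386460

√229 → a₀=15, period (7,1,1,7,30); ℓ=5 odd so k=9
k=0  a_k=15  p_k/q_k = 15/1
k=1  a_k=7  p_k/q_k = 106/7
k=2  a_k=1  p_k/q_k = 121/8
k=3  a_k=1  p_k/q_k = 227/15
k=4  a_k=7  p_k/q_k = 1710/113
k=5  a_k=30  p_k/q_k = 51527/3405
…
k=8  a_k=1  p_k/q_k = 776325/51301
k=9  a_k=7  p_k/q_k = 5848201/386460
fundamental: x₁=5848201, y₁=386460  (since 34201454936401 − 229·149351331600 = 1)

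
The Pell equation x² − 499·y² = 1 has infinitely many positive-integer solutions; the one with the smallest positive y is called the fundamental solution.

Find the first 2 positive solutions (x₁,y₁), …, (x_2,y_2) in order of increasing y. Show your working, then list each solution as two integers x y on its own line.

4490 201
40320199 1804980

d=499: √d = [22; 2,1,21,1,2,44] (ℓ=6, even), read p_5/q_5
k=0  a_k=22  p_k/q_k = 22/1
…
k=3  a_k=21  p_k/q_k = 1452/65
k=4  a_k=1  p_k/q_k = 1519/68
k=5  a_k=2  p_k/q_k = 4490/201
fundamental: x₁=4490, y₁=201  (since 20160100 − 499·40401 = 1)
k=2:  x_2 = 4490·4490+499·201·201 = 40320199,  y_2 = 4490·201+201·4490 = 1804980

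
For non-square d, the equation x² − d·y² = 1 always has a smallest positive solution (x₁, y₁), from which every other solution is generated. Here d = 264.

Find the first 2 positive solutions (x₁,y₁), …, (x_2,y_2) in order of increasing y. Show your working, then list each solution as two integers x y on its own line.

[16; 4,32] for √264; ℓ=2 ⇒ convergent index 1
k=0  a_k=16  p_k/q_k = 16/1
k=1  a_k=4  p_k/q_k = 65/4
fundamental: x₁=65, y₁=4  (since 4225 − 264·16 = 1)
(65+4√264)^2 = 8449 + 520√264

65 4
8449 520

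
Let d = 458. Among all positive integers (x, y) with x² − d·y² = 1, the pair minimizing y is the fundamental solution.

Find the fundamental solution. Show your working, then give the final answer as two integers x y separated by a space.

√458 = [21; 2,2,42, …], period ℓ=3 (odd) → k=5
i=0: a=21 ⇒ p=21, q=1
…
i=4: a=2 ⇒ p=9181, q=429
i=5: a=2 ⇒ p=22899, q=1070
(x₁, y₁) = (22899, 1070);  22899² − 458·1070² = 1 ✓

22899 1070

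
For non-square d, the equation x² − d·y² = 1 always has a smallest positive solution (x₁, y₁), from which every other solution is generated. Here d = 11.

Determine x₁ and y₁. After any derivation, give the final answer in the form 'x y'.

√11 → a₀=3, period (3,6); ℓ=2 even so k=1
k=0  a_k=3  p_k/q_k = 3/1
k=1  a_k=3  p_k/q_k = 10/3
→ (10, 3).  Check: 10²=100, 11·3²=99, difference 1.

10 3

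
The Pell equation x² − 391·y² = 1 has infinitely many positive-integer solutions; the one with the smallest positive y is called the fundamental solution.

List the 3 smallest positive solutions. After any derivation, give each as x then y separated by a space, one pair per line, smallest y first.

d=391: √d = [19; 1,3,2,2,1,…,3,1,38] (ℓ=16, even), read p_15/q_15
step 0: (19, 1)  from 19·(1,0) + (0,1)
…
step 2: (79, 4)  from 3·(20,1) + (19,1)
step 3: (178, 9)  from 2·(79,4) + (20,1)
step 4: (435, 22)  from 2·(178,9) + (79,4)
…
step 6: (1048, 53)  from 1·(613,31) + (435,22)
step 7: (2709, 137)  from 2·(1048,53) + (613,31)
…
step 9: (107747, 5449)  from 2·(52519,2656) + (2709,137)
step 10: (160266, 8105)  from 1·(107747,5449) + (52519,2656)
…
step 12: (696292, 35213)  from 2·(268013,13554) + (160266,8105)
step 13: (1660597, 83980)  from 2·(696292,35213) + (268013,13554)
step 14: (5678083, 287153)  from 3·(1660597,83980) + (696292,35213)
step 15: (7338680, 371133)  from 1·(5678083,287153) + (1660597,83980)
(x₁, y₁) = (7338680, 371133);  7338680² − 391·371133² = 1 ✓
(7338680+371133√391)^2 = 107712448284799 + 5447252648880√391
(7338680+371133√391)^3 = 1580934379957370111960 + 79951288138564985667√391

7338680 371133
107712448284799 5447252648880
1580934379957370111960 79951288138564985667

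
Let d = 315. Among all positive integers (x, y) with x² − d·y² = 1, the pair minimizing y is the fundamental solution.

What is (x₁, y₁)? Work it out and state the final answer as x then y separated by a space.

71 4

√315 = [17; 1,2,1,34, …], period ℓ=4 (even) → k=3
a_0=17:  p_0=17·1+0=17,  q_0=17·0+1=1
a_1=1:  p_1=1·17+1=18,  q_1=1·1+0=1
a_2=2:  p_2=2·18+17=53,  q_2=2·1+1=3
a_3=1:  p_3=1·53+18=71,  q_3=1·3+1=4
(x₁, y₁) = (71, 4);  71² − 315·4² = 1 ✓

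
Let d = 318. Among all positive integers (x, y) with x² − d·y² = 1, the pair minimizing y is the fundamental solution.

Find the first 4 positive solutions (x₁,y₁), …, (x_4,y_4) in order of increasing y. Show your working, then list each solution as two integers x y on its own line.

107 6
22897 1284
4899851 274770
1048545217 58799496

[17; 1,4,1,34] for √318; ℓ=4 ⇒ convergent index 3
i=0: a=17 ⇒ p=17, q=1
i=1: a=1 ⇒ p=18, q=1
i=2: a=4 ⇒ p=89, q=5
i=3: a=1 ⇒ p=107, q=6
(x₁, y₁) = (107, 6);  107² − 318·6² = 1 ✓
k=2:  x_2 = 107·107+318·6·6 = 22897,  y_2 = 107·6+6·107 = 1284
k=3:  x_3 = 107·22897+318·6·1284 = 4899851,  y_3 = 107·1284+6·22897 = 274770
k=4:  x_4 = 107·4899851+318·6·274770 = 1048545217,  y_4 = 107·274770+6·4899851 = 58799496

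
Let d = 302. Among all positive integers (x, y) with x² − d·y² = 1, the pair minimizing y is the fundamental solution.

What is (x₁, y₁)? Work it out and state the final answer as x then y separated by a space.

d=302: √d = [17; 2,1,1,1,4,…,1,2,34] (ℓ=16, even), read p_15/q_15
k=0  a_k=17  p_k/q_k = 17/1
…
k=2  a_k=1  p_k/q_k = 52/3
…
k=5  a_k=4  p_k/q_k = 643/37
…
k=7  a_k=1  p_k/q_k = 2068/119
…
k=9  a_k=1  p_k/q_k = 36581/2105
k=10  a_k=2  p_k/q_k = 107675/6196
…
k=12  a_k=1  p_k/q_k = 574956/33085
k=13  a_k=1  p_k/q_k = 1042237/59974
k=14  a_k=1  p_k/q_k = 1617193/93059
k=15  a_k=2  p_k/q_k = 4276623/246092
(x₁, y₁) = (4276623, 246092);  4276623² − 302·246092² = 1 ✓

4276623 246092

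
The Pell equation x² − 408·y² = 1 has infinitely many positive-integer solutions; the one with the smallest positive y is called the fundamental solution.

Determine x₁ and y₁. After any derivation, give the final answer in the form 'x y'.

√408 = [20; 5,40, …], period ℓ=2 (even) → k=1
i=0: a=20 ⇒ p=20, q=1
i=1: a=5 ⇒ p=101, q=5
→ (101, 5).  Check: 101²=10201, 408·5²=10200, difference 1.

101 5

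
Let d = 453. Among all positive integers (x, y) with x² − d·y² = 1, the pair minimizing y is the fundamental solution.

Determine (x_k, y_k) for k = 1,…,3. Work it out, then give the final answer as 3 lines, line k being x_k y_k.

1653751 77700
5469784740001 256992905400
18091323967121133751 850004548596233100

√453 → a₀=21, period (3,1,1,10,14,10,1,1,3,42); ℓ=10 even so k=9
k=0  a_k=21  p_k/q_k = 21/1
k=1  a_k=3  p_k/q_k = 64/3
…
k=3  a_k=1  p_k/q_k = 149/7
k=4  a_k=10  p_k/q_k = 1575/74
k=5  a_k=14  p_k/q_k = 22199/1043
k=6  a_k=10  p_k/q_k = 223565/10504
k=7  a_k=1  p_k/q_k = 245764/11547
k=8  a_k=1  p_k/q_k = 469329/22051
k=9  a_k=3  p_k/q_k = 1653751/77700
→ (1653751, 77700).  Check: 1653751²=2734892370001, 453·77700²=2734892370000, difference 1.
(1653751+77700√453)^2 = 5469784740001 + 256992905400√453
(1653751+77700√453)^3 = 18091323967121133751 + 850004548596233100√453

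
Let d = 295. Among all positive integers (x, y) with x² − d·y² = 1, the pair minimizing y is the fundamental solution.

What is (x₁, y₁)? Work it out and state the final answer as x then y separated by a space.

2024999 117900

[17; 5,1,2,3,2,6,2,3,2,1,5,34] for √295; ℓ=12 ⇒ convergent index 11
k=0  a_k=17  p_k/q_k = 17/1
…
k=6  a_k=6  p_k/q_k = 14479/843
…
k=8  a_k=3  p_k/q_k = 108103/6294
…
k=10  a_k=1  p_k/q_k = 355517/20699
k=11  a_k=5  p_k/q_k = 2024999/117900
→ (2024999, 117900).  Check: 2024999²=4100620950001, 295·117900²=4100620950000, difference 1.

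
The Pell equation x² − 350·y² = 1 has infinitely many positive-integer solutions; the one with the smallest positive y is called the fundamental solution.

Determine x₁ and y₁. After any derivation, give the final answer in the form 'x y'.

√350 = [18; 1,2,2,2,1,36, …], period ℓ=6 (even) → k=5
k=0  a_k=18  p_k/q_k = 18/1
k=1  a_k=1  p_k/q_k = 19/1
k=2  a_k=2  p_k/q_k = 56/3
k=3  a_k=2  p_k/q_k = 131/7
k=4  a_k=2  p_k/q_k = 318/17
k=5  a_k=1  p_k/q_k = 449/24
(x₁, y₁) = (449, 24);  449² − 350·24² = 1 ✓

449 24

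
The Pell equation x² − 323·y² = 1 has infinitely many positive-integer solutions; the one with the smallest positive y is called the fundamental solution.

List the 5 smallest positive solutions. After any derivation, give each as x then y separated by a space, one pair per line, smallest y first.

d=323: √d = [17; 1,34] (ℓ=2, even), read p_1/q_1
i=0: a=17 ⇒ p=17, q=1
i=1: a=1 ⇒ p=18, q=1
fundamental: x₁=18, y₁=1  (since 324 − 323·1 = 1)
n=2: (18,1)∘(18,1) = (18·18+323·1·1, 18·1+1·18) = (647,36)
n=3: (647,36)∘(18,1) = (18·647+323·1·36, 18·36+1·647) = (23274,1295)
n=4: (23274,1295)∘(18,1) = (18·23274+323·1·1295, 18·1295+1·23274) = (837217,46584)
n=5: (837217,46584)∘(18,1) = (18·837217+323·1·46584, 18·46584+1·837217) = (30116538,1675729)

18 1
647 36
23274 1295
837217 46584
30116538 1675729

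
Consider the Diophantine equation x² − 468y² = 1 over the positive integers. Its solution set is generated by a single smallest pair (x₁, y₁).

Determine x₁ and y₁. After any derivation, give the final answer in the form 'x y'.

d=468: √d = [21; 1,1,1,2,1,1,1,42] (ℓ=8, even), read p_7/q_7
k=0  a_k=21  p_k/q_k = 21/1
…
k=3  a_k=1  p_k/q_k = 65/3
k=4  a_k=2  p_k/q_k = 173/8
…
k=6  a_k=1  p_k/q_k = 411/19
k=7  a_k=1  p_k/q_k = 649/30
(x₁, y₁) = (649, 30);  649² − 468·30² = 1 ✓

649 30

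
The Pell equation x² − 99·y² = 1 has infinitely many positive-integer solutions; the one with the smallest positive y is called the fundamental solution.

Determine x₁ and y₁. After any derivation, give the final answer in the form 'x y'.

√99 → a₀=9, period (1,18); ℓ=2 even so k=1
step 0: (9, 1)  from 9·(1,0) + (0,1)
step 1: (10, 1)  from 1·(9,1) + (1,0)
(x₁, y₁) = (10, 1);  10² − 99·1² = 1 ✓

10 1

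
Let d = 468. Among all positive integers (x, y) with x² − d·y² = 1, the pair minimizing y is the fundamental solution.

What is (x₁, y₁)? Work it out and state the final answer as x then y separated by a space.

√468 = [21; 1,1,1,2,1,1,1,42, …], period ℓ=8 (even) → k=7
i=0: a=21 ⇒ p=21, q=1
i=1: a=1 ⇒ p=22, q=1
…
i=3: a=1 ⇒ p=65, q=3
i=4: a=2 ⇒ p=173, q=8
…
i=6: a=1 ⇒ p=411, q=19
i=7: a=1 ⇒ p=649, q=30
(x₁, y₁) = (649, 30);  649² − 468·30² = 1 ✓

649 30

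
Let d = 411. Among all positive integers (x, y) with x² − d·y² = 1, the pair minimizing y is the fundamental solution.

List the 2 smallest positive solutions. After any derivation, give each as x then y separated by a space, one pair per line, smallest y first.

49730 2453
4946145799 243975380

√411 = [20; 3,1,1,1,19,1,1,1,3,40, …], period ℓ=10 (even) → k=9
k=0  a_k=20  p_k/q_k = 20/1
k=1  a_k=3  p_k/q_k = 61/3
k=2  a_k=1  p_k/q_k = 81/4
k=3  a_k=1  p_k/q_k = 142/7
k=4  a_k=1  p_k/q_k = 223/11
k=5  a_k=19  p_k/q_k = 4379/216
k=6  a_k=1  p_k/q_k = 4602/227
k=7  a_k=1  p_k/q_k = 8981/443
k=8  a_k=1  p_k/q_k = 13583/670
k=9  a_k=3  p_k/q_k = 49730/2453
fundamental: x₁=49730, y₁=2453  (since 2473072900 − 411·6017209 = 1)
n=2: (49730,2453)∘(49730,2453) = (49730·49730+411·2453·2453, 49730·2453+2453·49730) = (4946145799,243975380)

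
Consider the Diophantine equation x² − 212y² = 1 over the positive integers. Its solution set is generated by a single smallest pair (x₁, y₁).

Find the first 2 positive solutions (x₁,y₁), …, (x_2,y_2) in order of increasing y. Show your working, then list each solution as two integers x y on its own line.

66249 4550
8777860001 602865900

√212 → a₀=14, period (1,1,3,1,1,…,1,1,28); ℓ=14 even so k=13
a_0=14:  p_0=14·1+0=14,  q_0=14·0+1=1
a_1=1:  p_1=1·14+1=15,  q_1=1·1+0=1
…
a_3=3:  p_3=3·29+15=102,  q_3=3·2+1=7
…
a_5=1:  p_5=1·131+102=233,  q_5=1·9+7=16
a_6=1:  p_6=1·233+131=364,  q_6=1·16+9=25
a_7=6:  p_7=6·364+233=2417,  q_7=6·25+16=166
…
a_9=1:  p_9=1·2781+2417=5198,  q_9=1·191+166=357
…
a_11=3:  p_11=3·7979+5198=29135,  q_11=3·548+357=2001
a_12=1:  p_12=1·29135+7979=37114,  q_12=1·2001+548=2549
a_13=1:  p_13=1·37114+29135=66249,  q_13=1·2549+2001=4550
fundamental: x₁=66249, y₁=4550  (since 4388930001 − 212·20702500 = 1)
(66249+4550√212)^2 = 8777860001 + 602865900√212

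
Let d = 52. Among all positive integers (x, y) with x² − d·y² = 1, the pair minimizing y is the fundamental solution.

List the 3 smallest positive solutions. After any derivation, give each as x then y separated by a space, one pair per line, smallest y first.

649 90
842401 116820
1093435849 151632270

√52 = [7; 4,1,2,1,4,14, …], period ℓ=6 (even) → k=5
i=0: a=7 ⇒ p=7, q=1
i=1: a=4 ⇒ p=29, q=4
i=2: a=1 ⇒ p=36, q=5
…
i=4: a=1 ⇒ p=137, q=19
i=5: a=4 ⇒ p=649, q=90
→ (649, 90).  Check: 649²=421201, 52·90²=421200, difference 1.
(x_2, y_2) = (649·649 + 52·90·90, 649·90 + 90·649) = (842401, 116820)
(x_3, y_3) = (649·842401 + 52·90·116820, 649·116820 + 90·842401) = (1093435849, 151632270)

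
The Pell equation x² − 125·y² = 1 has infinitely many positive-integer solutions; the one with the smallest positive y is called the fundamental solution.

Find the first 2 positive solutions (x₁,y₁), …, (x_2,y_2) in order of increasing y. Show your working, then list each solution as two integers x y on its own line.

930249 83204
1730726404001 154800875592

d=125: √d = [11; 5,1,1,5,22] (ℓ=5, odd), read p_9/q_9
i=0: a=11 ⇒ p=11, q=1
i=1: a=5 ⇒ p=56, q=5
…
i=3: a=1 ⇒ p=123, q=11
i=4: a=5 ⇒ p=682, q=61
i=5: a=22 ⇒ p=15127, q=1353
…
i=8: a=1 ⇒ p=167761, q=15005
i=9: a=5 ⇒ p=930249, q=83204
(x₁, y₁) = (930249, 83204);  930249² − 125·83204² = 1 ✓
(930249+83204√125)^2 = 1730726404001 + 154800875592√125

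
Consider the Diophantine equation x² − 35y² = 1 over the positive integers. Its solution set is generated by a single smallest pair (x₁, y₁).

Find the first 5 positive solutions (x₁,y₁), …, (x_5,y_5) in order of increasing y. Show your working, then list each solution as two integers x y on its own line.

d=35: √d = [5; 1,10] (ℓ=2, even), read p_1/q_1
i=0: a=5 ⇒ p=5, q=1
i=1: a=1 ⇒ p=6, q=1
→ (6, 1).  Check: 6²=36, 35·1²=35, difference 1.
k=2:  x_2 = 6·6+35·1·1 = 71,  y_2 = 6·1+1·6 = 12
k=3:  x_3 = 6·71+35·1·12 = 846,  y_3 = 6·12+1·71 = 143
k=4:  x_4 = 6·846+35·1·143 = 10081,  y_4 = 6·143+1·846 = 1704
k=5:  x_5 = 6·10081+35·1·1704 = 120126,  y_5 = 6·1704+1·10081 = 20305

6 1
71 12
846 143
10081 1704
120126 20305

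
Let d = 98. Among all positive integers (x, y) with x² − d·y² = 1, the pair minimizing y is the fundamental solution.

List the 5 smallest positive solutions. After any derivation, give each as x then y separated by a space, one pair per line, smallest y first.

d=98: √d = [9; 1,8,1,18] (ℓ=4, even), read p_3/q_3
step 0: (9, 1)  from 9·(1,0) + (0,1)
step 1: (10, 1)  from 1·(9,1) + (1,0)
step 2: (89, 9)  from 8·(10,1) + (9,1)
step 3: (99, 10)  from 1·(89,9) + (10,1)
→ (99, 10).  Check: 99²=9801, 98·10²=9800, difference 1.
(x_2, y_2) = (99·99 + 98·10·10, 99·10 + 10·99) = (19601, 1980)
(x_3, y_3) = (99·19601 + 98·10·1980, 99·1980 + 10·19601) = (3880899, 392030)
(x_4, y_4) = (99·3880899 + 98·10·392030, 99·392030 + 10·3880899) = (768398401, 77619960)
(x_5, y_5) = (99·768398401 + 98·10·77619960, 99·77619960 + 10·768398401) = (152139002499, 15368360050)

99 10
19601 1980
3880899 392030
768398401 77619960
152139002499 15368360050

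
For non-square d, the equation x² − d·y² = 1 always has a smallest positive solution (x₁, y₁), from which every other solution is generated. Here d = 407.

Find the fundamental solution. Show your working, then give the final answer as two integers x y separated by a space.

d=407: √d = [20; 5,1,2,1,5,40] (ℓ=6, even), read p_5/q_5
k=0  a_k=20  p_k/q_k = 20/1
k=1  a_k=5  p_k/q_k = 101/5
k=2  a_k=1  p_k/q_k = 121/6
k=3  a_k=2  p_k/q_k = 343/17
k=4  a_k=1  p_k/q_k = 464/23
k=5  a_k=5  p_k/q_k = 2663/132
(x₁, y₁) = (2663, 132);  2663² − 407·132² = 1 ✓

2663 132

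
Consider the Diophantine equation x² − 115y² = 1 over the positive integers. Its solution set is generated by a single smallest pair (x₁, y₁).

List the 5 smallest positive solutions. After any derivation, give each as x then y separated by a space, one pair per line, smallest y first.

d=115: √d = [10; 1,2,1,1,1,1,1,2,1,20] (ℓ=10, even), read p_9/q_9
a_0=10:  p_0=10·1+0=10,  q_0=10·0+1=1
a_1=1:  p_1=1·10+1=11,  q_1=1·1+0=1
a_2=2:  p_2=2·11+10=32,  q_2=2·1+1=3
a_3=1:  p_3=1·32+11=43,  q_3=1·3+1=4
…
a_5=1:  p_5=1·75+43=118,  q_5=1·7+4=11
a_6=1:  p_6=1·118+75=193,  q_6=1·11+7=18
…
a_8=2:  p_8=2·311+193=815,  q_8=2·29+18=76
a_9=1:  p_9=1·815+311=1126,  q_9=1·76+29=105
→ (1126, 105).  Check: 1126²=1267876, 115·105²=1267875, difference 1.
n=2: (1126,105)∘(1126,105) = (1126·1126+115·105·105, 1126·105+105·1126) = (2535751,236460)
n=3: (2535751,236460)∘(1126,105) = (1126·2535751+115·105·236460, 1126·236460+105·2535751) = (5710510126,532507815)
n=4: (5710510126,532507815)∘(1126,105) = (1126·5710510126+115·105·532507815, 1126·532507815+105·5710510126) = (12860066268001,1199207362920)
n=5: (12860066268001,1199207362920)∘(1126,105) = (1126·12860066268001+115·105·1199207362920, 1126·1199207362920+105·12860066268001) = (28960863525028126,2700614448788025)

1126 105
2535751 236460
5710510126 532507815
12860066268001 1199207362920
28960863525028126 2700614448788025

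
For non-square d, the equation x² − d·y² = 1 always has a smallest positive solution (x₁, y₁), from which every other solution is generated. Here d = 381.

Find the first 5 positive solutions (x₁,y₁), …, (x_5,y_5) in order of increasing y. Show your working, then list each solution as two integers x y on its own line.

1015 52
2060449 105560
4182710455 214286748
8490900163201 435001992880
17236523148587575 883053831259652

√381 = [19; 1,1,12,1,1,38, …], period ℓ=6 (even) → k=5
step 0: (19, 1)  from 19·(1,0) + (0,1)
step 1: (20, 1)  from 1·(19,1) + (1,0)
…
step 3: (488, 25)  from 12·(39,2) + (20,1)
step 4: (527, 27)  from 1·(488,25) + (39,2)
step 5: (1015, 52)  from 1·(527,27) + (488,25)
fundamental: x₁=1015, y₁=52  (since 1030225 − 381·2704 = 1)
n=2: (1015,52)∘(1015,52) = (1015·1015+381·52·52, 1015·52+52·1015) = (2060449,105560)
n=3: (2060449,105560)∘(1015,52) = (1015·2060449+381·52·105560, 1015·105560+52·2060449) = (4182710455,214286748)
n=4: (4182710455,214286748)∘(1015,52) = (1015·4182710455+381·52·214286748, 1015·214286748+52·4182710455) = (8490900163201,435001992880)
n=5: (8490900163201,435001992880)∘(1015,52) = (1015·8490900163201+381·52·435001992880, 1015·435001992880+52·8490900163201) = (17236523148587575,883053831259652)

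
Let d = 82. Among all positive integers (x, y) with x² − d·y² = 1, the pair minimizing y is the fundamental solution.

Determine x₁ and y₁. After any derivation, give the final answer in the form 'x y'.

163 18

[9; 18] for √82; ℓ=1 ⇒ convergent index 1
i=0: a=9 ⇒ p=9, q=1
i=1: a=18 ⇒ p=163, q=18
(x₁, y₁) = (163, 18);  163² − 82·18² = 1 ✓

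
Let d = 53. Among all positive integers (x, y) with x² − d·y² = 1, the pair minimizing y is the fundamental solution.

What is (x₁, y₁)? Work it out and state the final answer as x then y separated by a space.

66249 9100

√53 → a₀=7, period (3,1,1,3,14); ℓ=5 odd so k=9
i=0: a=7 ⇒ p=7, q=1
…
i=3: a=1 ⇒ p=51, q=7
…
i=5: a=14 ⇒ p=2599, q=357
…
i=7: a=1 ⇒ p=10578, q=1453
i=8: a=1 ⇒ p=18557, q=2549
i=9: a=3 ⇒ p=66249, q=9100
(x₁, y₁) = (66249, 9100);  66249² − 53·9100² = 1 ✓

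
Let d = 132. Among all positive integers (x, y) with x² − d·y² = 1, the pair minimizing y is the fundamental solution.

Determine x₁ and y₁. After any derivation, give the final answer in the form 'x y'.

[11; 2,22] for √132; ℓ=2 ⇒ convergent index 1
i=0: a=11 ⇒ p=11, q=1
i=1: a=2 ⇒ p=23, q=2
(x₁, y₁) = (23, 2);  23² − 132·2² = 1 ✓

23 2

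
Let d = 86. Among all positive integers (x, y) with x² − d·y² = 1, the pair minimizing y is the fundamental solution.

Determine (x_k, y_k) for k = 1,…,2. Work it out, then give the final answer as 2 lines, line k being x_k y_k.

[9; 3,1,1,1,8,1,1,1,3,18] for √86; ℓ=10 ⇒ convergent index 9
a_0=9:  p_0=9·1+0=9,  q_0=9·0+1=1
…
a_2=1:  p_2=1·28+9=37,  q_2=1·3+1=4
…
a_7=1:  p_7=1·983+881=1864,  q_7=1·106+95=201
a_8=1:  p_8=1·1864+983=2847,  q_8=1·201+106=307
a_9=3:  p_9=3·2847+1864=10405,  q_9=3·307+201=1122
→ (10405, 1122).  Check: 10405²=108264025, 86·1122²=108264024, difference 1.
k=2:  x_2 = 10405·10405+86·1122·1122 = 216528049,  y_2 = 10405·1122+1122·10405 = 23348820

10405 1122
216528049 23348820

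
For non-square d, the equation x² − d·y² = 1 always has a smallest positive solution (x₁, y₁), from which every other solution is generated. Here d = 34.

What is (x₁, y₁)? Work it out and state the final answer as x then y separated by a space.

√34 = [5; 1,4,1,10, …], period ℓ=4 (even) → k=3
step 0: (5, 1)  from 5·(1,0) + (0,1)
step 1: (6, 1)  from 1·(5,1) + (1,0)
step 2: (29, 5)  from 4·(6,1) + (5,1)
step 3: (35, 6)  from 1·(29,5) + (6,1)
fundamental: x₁=35, y₁=6  (since 1225 − 34·36 = 1)

35 6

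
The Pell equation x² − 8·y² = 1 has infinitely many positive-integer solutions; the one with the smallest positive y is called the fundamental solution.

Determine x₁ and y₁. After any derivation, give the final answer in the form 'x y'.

[2; 1,4] for √8; ℓ=2 ⇒ convergent index 1
i=0: a=2 ⇒ p=2, q=1
i=1: a=1 ⇒ p=3, q=1
→ (3, 1).  Check: 3²=9, 8·1²=8, difference 1.

3 1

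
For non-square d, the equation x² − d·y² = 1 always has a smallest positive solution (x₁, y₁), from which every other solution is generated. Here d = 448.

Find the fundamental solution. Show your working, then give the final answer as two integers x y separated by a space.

127 6

[21; 6,42] for √448; ℓ=2 ⇒ convergent index 1
i=0: a=21 ⇒ p=21, q=1
i=1: a=6 ⇒ p=127, q=6
(x₁, y₁) = (127, 6);  127² − 448·6² = 1 ✓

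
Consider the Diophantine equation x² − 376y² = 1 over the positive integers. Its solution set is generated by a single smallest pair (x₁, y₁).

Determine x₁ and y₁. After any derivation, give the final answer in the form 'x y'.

2143295 110532

√376 = [19; 2,1,1,3,1,…,1,2,38, …], period ℓ=16 (even) → k=15
step 0: (19, 1)  from 19·(1,0) + (0,1)
…
step 2: (58, 3)  from 1·(39,2) + (19,1)
step 3: (97, 5)  from 1·(58,3) + (39,2)
step 4: (349, 18)  from 3·(97,5) + (58,3)
step 5: (446, 23)  from 1·(349,18) + (97,5)
step 6: (1241, 64)  from 2·(446,23) + (349,18)
step 7: (2928, 151)  from 2·(1241,64) + (446,23)
…
step 9: (28834, 1487)  from 2·(12953,668) + (2928,151)
step 10: (70621, 3642)  from 2·(28834,1487) + (12953,668)
step 11: (99455, 5129)  from 1·(70621,3642) + (28834,1487)
…
step 13: (468441, 24158)  from 1·(368986,19029) + (99455,5129)
step 14: (837427, 43187)  from 1·(468441,24158) + (368986,19029)
step 15: (2143295, 110532)  from 2·(837427,43187) + (468441,24158)
→ (2143295, 110532).  Check: 2143295²=4593713457025, 376·110532²=4593713457024, difference 1.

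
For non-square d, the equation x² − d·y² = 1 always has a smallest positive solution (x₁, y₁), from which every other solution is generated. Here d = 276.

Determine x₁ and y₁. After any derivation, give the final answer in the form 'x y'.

7775 468

√276 → a₀=16, period (1,1,1,1,2,2,2,1,1,1,1,32); ℓ=12 even so k=11
i=0: a=16 ⇒ p=16, q=1
i=1: a=1 ⇒ p=17, q=1
i=2: a=1 ⇒ p=33, q=2
i=3: a=1 ⇒ p=50, q=3
i=4: a=1 ⇒ p=83, q=5
i=5: a=2 ⇒ p=216, q=13
i=6: a=2 ⇒ p=515, q=31
i=7: a=2 ⇒ p=1246, q=75
i=8: a=1 ⇒ p=1761, q=106
i=9: a=1 ⇒ p=3007, q=181
i=10: a=1 ⇒ p=4768, q=287
i=11: a=1 ⇒ p=7775, q=468
fundamental: x₁=7775, y₁=468  (since 60450625 − 276·219024 = 1)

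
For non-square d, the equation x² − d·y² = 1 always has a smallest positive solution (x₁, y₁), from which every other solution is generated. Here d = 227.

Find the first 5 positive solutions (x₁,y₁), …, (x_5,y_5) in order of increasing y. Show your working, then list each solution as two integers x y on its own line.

√227 → a₀=15, period (15,30); ℓ=2 even so k=1
step 0: (15, 1)  from 15·(1,0) + (0,1)
step 1: (226, 15)  from 15·(15,1) + (1,0)
→ (226, 15).  Check: 226²=51076, 227·15²=51075, difference 1.
n=2: (226,15)∘(226,15) = (226·226+227·15·15, 226·15+15·226) = (102151,6780)
n=3: (102151,6780)∘(226,15) = (226·102151+227·15·6780, 226·6780+15·102151) = (46172026,3064545)
n=4: (46172026,3064545)∘(226,15) = (226·46172026+227·15·3064545, 226·3064545+15·46172026) = (20869653601,1385167560)
n=5: (20869653601,1385167560)∘(226,15) = (226·20869653601+227·15·1385167560, 226·1385167560+15·20869653601) = (9433037255626,626092672575)

226 15
102151 6780
46172026 3064545
20869653601 1385167560
9433037255626 626092672575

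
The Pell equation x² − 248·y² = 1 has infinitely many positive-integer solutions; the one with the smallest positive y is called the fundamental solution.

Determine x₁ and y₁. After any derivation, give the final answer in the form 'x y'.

√248 → a₀=15, period (1,2,1,30); ℓ=4 even so k=3
step 0: (15, 1)  from 15·(1,0) + (0,1)
step 1: (16, 1)  from 1·(15,1) + (1,0)
step 2: (47, 3)  from 2·(16,1) + (15,1)
step 3: (63, 4)  from 1·(47,3) + (16,1)
fundamental: x₁=63, y₁=4  (since 3969 − 248·16 = 1)

63 4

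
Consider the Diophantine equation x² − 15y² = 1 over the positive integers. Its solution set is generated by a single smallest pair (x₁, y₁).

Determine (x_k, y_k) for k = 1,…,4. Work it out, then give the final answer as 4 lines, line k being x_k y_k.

d=15: √d = [3; 1,6] (ℓ=2, even), read p_1/q_1
k=0  a_k=3  p_k/q_k = 3/1
k=1  a_k=1  p_k/q_k = 4/1
fundamental: x₁=4, y₁=1  (since 16 − 15·1 = 1)
k=2:  x_2 = 4·4+15·1·1 = 31,  y_2 = 4·1+1·4 = 8
k=3:  x_3 = 4·31+15·1·8 = 244,  y_3 = 4·8+1·31 = 63
k=4:  x_4 = 4·244+15·1·63 = 1921,  y_4 = 4·63+1·244 = 496

4 1
31 8
244 63
1921 496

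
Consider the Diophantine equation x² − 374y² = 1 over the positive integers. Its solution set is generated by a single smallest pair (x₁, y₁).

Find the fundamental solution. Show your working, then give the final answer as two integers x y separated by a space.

√374 → a₀=19, period (2,1,18,1,2,38); ℓ=6 even so k=5
step 0: (19, 1)  from 19·(1,0) + (0,1)
step 1: (39, 2)  from 2·(19,1) + (1,0)
step 2: (58, 3)  from 1·(39,2) + (19,1)
step 3: (1083, 56)  from 18·(58,3) + (39,2)
step 4: (1141, 59)  from 1·(1083,56) + (58,3)
step 5: (3365, 174)  from 2·(1141,59) + (1083,56)
fundamental: x₁=3365, y₁=174  (since 11323225 − 374·30276 = 1)

3365 174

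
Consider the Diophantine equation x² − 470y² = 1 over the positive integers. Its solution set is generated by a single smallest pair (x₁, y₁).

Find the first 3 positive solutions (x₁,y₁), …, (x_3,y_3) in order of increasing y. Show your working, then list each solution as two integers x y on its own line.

1691 78
5718961 263796
19341524411 892157994

√470 = [21; 1,2,8,2,1,42, …], period ℓ=6 (even) → k=5
step 0: (21, 1)  from 21·(1,0) + (0,1)
…
step 2: (65, 3)  from 2·(22,1) + (21,1)
step 3: (542, 25)  from 8·(65,3) + (22,1)
step 4: (1149, 53)  from 2·(542,25) + (65,3)
step 5: (1691, 78)  from 1·(1149,53) + (542,25)
→ (1691, 78).  Check: 1691²=2859481, 470·78²=2859480, difference 1.
k=2:  x_2 = 1691·1691+470·78·78 = 5718961,  y_2 = 1691·78+78·1691 = 263796
k=3:  x_3 = 1691·5718961+470·78·263796 = 19341524411,  y_3 = 1691·263796+78·5718961 = 892157994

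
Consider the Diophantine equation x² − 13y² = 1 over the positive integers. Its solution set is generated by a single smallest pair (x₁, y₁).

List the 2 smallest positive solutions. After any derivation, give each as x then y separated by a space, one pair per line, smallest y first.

√13 → a₀=3, period (1,1,1,1,6); ℓ=5 odd so k=9
a_0=3:  p_0=3·1+0=3,  q_0=3·0+1=1
a_1=1:  p_1=1·3+1=4,  q_1=1·1+0=1
…
a_4=1:  p_4=1·11+7=18,  q_4=1·3+2=5
a_5=6:  p_5=6·18+11=119,  q_5=6·5+3=33
…
a_7=1:  p_7=1·137+119=256,  q_7=1·38+33=71
a_8=1:  p_8=1·256+137=393,  q_8=1·71+38=109
a_9=1:  p_9=1·393+256=649,  q_9=1·109+71=180
→ (649, 180).  Check: 649²=421201, 13·180²=421200, difference 1.
n=2: (649,180)∘(649,180) = (649·649+13·180·180, 649·180+180·649) = (842401,233640)

649 180
842401 233640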